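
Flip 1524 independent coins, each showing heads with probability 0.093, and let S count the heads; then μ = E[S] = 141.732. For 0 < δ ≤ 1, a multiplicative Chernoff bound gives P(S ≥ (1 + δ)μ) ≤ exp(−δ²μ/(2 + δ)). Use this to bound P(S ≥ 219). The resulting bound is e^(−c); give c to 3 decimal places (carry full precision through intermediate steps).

Write 219 = (1 + δ)μ, so δ = 219/141.732 − 1 = 0.5451698…
Then the exponent is δ²μ/(2 + δ) = (219 − μ)² / (μ·(2 + δ)) = 16.550635.

16.551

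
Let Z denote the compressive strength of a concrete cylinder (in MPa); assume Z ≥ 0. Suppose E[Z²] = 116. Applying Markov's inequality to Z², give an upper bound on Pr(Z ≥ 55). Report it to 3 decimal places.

0.038

Since Z ≥ 0, the event {Z ≥ 55} is the same as {Z² ≥ 3025}.
Markov's inequality applied to Z² gives Pr(Z² ≥ 3025) ≤ E[Z²]/3025 = 116/3025 = 0.0383.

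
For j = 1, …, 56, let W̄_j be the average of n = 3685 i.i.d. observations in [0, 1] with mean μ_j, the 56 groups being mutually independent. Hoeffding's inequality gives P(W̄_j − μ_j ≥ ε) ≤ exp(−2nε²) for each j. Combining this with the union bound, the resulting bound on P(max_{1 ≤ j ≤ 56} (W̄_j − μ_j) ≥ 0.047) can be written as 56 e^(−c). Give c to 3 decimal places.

16.280

Union bound over the 56 events: P(max_{1 ≤ j ≤ 56} (W̄_j − μ_j) ≥ 0.047) ≤ 56·exp(−2nε²) = 56 exp(−2·3685·0.047²).
So c = 2·3685·0.047² = 16.2803.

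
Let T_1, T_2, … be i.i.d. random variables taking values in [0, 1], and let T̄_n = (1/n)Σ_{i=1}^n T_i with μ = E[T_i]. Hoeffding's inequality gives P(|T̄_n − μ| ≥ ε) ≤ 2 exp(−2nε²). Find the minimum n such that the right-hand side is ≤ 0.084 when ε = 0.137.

Require 2·exp(−2nε²) ≤ 0.084, i.e. 2nε² ≥ ln(2/0.084) = 3.170086.
So n ≥ 3.170086 / (2·0.137²) = 84.450.
The smallest integer n is 85.

85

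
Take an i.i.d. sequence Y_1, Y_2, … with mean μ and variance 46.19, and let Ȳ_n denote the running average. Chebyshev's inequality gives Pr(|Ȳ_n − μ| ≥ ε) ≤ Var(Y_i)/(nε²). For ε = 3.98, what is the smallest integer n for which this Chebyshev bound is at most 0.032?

Require 46.19/(n·3.98²) ≤ 0.032, i.e. n ≥ 46.19/(0.032·3.98²) = 91.124.
The smallest integer n is 92.

92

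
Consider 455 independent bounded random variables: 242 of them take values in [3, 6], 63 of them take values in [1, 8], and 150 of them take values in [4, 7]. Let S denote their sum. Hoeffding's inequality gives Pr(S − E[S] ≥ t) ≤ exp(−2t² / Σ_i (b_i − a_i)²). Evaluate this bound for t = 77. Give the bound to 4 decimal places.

Σ(b_i − a_i)² = 242·3² + 63·7² + 150·3² = 6615.
Exponent = 2·77² / 6615 = 1.79259.
Bound = exp(−1.79259) = 0.16653.

0.1665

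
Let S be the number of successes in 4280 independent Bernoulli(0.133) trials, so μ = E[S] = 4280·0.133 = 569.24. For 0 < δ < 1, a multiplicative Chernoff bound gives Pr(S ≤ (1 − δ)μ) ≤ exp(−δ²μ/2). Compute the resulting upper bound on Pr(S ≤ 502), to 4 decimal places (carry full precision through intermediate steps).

0.0188

Write 502 = (1 − δ)μ, so δ = 1 − 502/569.24 = 0.1181224…
Then the exponent is δ²μ/2 = (μ − 502)²/(2μ) = 3.971275.
Bound = exp(−3.971275) = 0.01885.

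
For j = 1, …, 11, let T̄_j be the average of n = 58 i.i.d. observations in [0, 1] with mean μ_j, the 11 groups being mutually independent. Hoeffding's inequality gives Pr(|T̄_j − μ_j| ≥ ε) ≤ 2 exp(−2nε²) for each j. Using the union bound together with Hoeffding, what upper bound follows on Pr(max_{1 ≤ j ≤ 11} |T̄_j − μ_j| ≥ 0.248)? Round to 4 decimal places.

0.0175

Per-experiment Hoeffding bound: 2·exp(−2·58·0.248²) = 2·exp(−7.13446) = 0.0015943.
Union bound over 11 events: 11·0.0015943 = 0.01754.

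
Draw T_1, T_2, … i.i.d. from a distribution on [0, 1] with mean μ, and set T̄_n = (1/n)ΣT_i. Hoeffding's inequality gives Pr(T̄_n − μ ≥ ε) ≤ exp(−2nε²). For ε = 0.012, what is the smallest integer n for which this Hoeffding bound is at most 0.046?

Require exp(−2nε²) ≤ 0.046, i.e. 2nε² ≥ ln(1/0.046) = 3.079114.
So n ≥ 3.079114 / (2·0.012²) = 10691.368.
The smallest integer n is 10692.

10692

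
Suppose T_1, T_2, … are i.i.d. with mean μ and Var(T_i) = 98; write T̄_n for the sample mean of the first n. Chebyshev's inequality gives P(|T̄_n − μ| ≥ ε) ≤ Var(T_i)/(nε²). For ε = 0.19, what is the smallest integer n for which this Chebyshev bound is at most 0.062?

43786

Require 98/(n·0.19²) ≤ 0.062, i.e. n ≥ 98/(0.062·0.19²) = 43785.185.
The smallest integer n is 43786.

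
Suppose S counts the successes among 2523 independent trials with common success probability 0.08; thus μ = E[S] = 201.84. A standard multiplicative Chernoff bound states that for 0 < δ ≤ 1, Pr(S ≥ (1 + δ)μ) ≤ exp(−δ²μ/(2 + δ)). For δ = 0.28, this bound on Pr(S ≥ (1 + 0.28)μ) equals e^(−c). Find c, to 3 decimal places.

c = δ²μ/(2 + δ) = 0.28²·201.84/(2 + 0.28) = 6.9405.

6.940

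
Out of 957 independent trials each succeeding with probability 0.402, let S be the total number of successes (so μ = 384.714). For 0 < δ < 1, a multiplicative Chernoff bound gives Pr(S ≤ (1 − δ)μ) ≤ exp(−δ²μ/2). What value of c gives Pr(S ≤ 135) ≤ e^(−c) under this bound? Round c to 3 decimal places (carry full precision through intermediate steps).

Write 135 = (1 − δ)μ, so δ = 1 − 135/384.714 = 0.64909…
Then the exponent is δ²μ/2 = (μ − 135)²/(2μ) = 81.043427.

81.043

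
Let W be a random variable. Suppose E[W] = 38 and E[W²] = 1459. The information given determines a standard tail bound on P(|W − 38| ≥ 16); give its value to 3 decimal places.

0.059

The first two moments determine the variance, so Chebyshev's inequality is the sharpest standard bound available.
Var(W) = E[W²] − (E[W])² = 1459 − 1444 = 15.
Chebyshev's inequality: P(|W − μ| ≥ t) ≤ Var(W)/t² = 15/256 = 0.0586.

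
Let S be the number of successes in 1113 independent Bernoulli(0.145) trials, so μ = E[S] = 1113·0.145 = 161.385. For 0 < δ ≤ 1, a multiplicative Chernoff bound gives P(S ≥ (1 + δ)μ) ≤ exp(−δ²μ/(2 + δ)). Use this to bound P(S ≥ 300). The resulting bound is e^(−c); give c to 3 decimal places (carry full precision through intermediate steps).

Write 300 = (1 + δ)μ, so δ = 300/161.385 − 1 = 0.8589088…
Then the exponent is δ²μ/(2 + δ) = (300 − μ)² / (μ·(2 + δ)) = 41.644436.

41.644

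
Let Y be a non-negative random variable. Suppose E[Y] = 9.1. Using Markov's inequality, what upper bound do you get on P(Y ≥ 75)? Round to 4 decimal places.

Markov's inequality: for a non-negative random variable, P(Y ≥ a) ≤ E[Y]/a.
Here E[Y] = 9.1 and a = 75, so the bound is 9.1/75 = 0.1213.

0.1213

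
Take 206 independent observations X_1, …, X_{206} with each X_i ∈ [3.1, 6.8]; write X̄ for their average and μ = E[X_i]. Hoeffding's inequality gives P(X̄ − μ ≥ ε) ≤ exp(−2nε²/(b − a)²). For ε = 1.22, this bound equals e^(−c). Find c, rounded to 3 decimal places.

c = 2nε²/(b − a)² = 2·206·1.22² / 3.7² = 44.7933.

44.793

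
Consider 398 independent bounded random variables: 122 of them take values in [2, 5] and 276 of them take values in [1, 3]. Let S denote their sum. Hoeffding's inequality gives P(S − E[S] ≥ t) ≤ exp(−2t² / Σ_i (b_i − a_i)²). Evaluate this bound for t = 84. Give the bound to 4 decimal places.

Σ(b_i − a_i)² = 122·3² + 276·2² = 2202.
Exponent = 2·84² / 2202 = 6.40872.
Bound = exp(−6.40872) = 0.00165.

0.0016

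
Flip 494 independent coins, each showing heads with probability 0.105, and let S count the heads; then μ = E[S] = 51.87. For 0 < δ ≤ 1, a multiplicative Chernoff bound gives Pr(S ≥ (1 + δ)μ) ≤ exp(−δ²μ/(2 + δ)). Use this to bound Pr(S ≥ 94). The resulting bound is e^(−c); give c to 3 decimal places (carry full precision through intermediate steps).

12.168

Write 94 = (1 + δ)μ, so δ = 94/51.87 − 1 = 0.8122229…
Then the exponent is δ²μ/(2 + δ) = (94 − μ)² / (μ·(2 + δ)) = 12.167937.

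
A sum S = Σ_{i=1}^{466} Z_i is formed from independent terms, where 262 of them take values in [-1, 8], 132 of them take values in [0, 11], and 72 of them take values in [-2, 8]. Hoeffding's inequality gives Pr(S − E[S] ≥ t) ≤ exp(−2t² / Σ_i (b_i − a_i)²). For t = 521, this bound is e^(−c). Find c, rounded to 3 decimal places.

12.229

Σ(b_i − a_i)² = 262·9² + 132·11² + 72·10² = 44394.
c = 2t² / 44394 = 2·521² / 44394 = 12.2287.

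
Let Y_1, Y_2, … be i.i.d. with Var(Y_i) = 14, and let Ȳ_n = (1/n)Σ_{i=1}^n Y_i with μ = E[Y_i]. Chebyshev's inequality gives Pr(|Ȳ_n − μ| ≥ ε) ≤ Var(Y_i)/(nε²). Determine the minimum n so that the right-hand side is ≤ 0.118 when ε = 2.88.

15

Require 14/(n·2.88²) ≤ 0.118, i.e. n ≥ 14/(0.118·2.88²) = 14.304.
The smallest integer n is 15.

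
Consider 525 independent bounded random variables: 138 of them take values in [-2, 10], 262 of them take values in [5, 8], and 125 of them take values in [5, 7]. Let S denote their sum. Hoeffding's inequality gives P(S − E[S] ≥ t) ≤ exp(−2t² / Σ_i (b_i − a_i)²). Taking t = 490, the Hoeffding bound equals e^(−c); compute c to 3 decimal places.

21.126

Σ(b_i − a_i)² = 138·12² + 262·3² + 125·2² = 22730.
c = 2t² / 22730 = 2·490² / 22730 = 21.1263.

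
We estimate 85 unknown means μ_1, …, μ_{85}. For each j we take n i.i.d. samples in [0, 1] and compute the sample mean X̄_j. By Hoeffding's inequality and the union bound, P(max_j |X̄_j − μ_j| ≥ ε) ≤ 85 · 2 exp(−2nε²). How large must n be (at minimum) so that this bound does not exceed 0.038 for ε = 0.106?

375

Need 2·85·exp(−2nε²) ≤ 0.038, i.e. exp(−2nε²) ≤ 0.038/170.
So 2nε² ≥ ln(170/0.038) = 8.405968.
Hence n ≥ 8.405968/(2·0.106²) = 374.064.
The smallest integer n is 375.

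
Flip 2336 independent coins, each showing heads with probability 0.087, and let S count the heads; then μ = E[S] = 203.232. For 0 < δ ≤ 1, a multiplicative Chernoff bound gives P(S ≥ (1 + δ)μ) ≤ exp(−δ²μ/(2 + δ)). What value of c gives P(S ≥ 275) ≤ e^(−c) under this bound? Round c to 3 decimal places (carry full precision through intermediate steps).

10.770

Write 275 = (1 + δ)μ, so δ = 275/203.232 − 1 = 0.3531334…
Then the exponent is δ²μ/(2 + δ) = (275 − μ)² / (μ·(2 + δ)) = 10.770182.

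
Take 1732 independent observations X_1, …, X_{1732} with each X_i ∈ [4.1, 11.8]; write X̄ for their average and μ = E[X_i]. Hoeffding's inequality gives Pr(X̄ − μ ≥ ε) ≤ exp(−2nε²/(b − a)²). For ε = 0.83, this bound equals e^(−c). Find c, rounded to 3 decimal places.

40.249

c = 2nε²/(b − a)² = 2·1732·0.83² / 7.7² = 40.2488.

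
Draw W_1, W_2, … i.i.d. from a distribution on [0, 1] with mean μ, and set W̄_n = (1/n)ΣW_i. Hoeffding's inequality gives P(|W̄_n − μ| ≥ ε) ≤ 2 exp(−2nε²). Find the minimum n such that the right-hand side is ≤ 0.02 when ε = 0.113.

181

Require 2·exp(−2nε²) ≤ 0.02, i.e. 2nε² ≥ ln(2/0.02) = 4.605170.
So n ≥ 4.605170 / (2·0.113²) = 180.326.
The smallest integer n is 181.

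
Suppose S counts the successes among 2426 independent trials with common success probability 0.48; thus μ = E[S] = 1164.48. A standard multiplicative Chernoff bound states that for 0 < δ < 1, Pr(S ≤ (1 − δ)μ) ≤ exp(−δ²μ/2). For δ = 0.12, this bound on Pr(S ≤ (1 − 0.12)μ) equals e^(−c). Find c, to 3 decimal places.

8.384

c = δ²μ/2 = 0.12²·1164.48/2 = 8.3843.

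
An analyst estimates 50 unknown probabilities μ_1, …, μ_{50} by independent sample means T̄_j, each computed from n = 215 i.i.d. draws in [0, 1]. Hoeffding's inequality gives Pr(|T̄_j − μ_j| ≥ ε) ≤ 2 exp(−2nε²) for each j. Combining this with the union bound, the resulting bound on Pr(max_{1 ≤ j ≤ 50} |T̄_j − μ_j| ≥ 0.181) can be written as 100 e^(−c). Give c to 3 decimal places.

14.087

Union bound over the 50 events: Pr(max_{1 ≤ j ≤ 50} |T̄_j − μ_j| ≥ 0.181) ≤ 50·2·exp(−2nε²) = 100 exp(−2·215·0.181²).
So c = 2·215·0.181² = 14.0872.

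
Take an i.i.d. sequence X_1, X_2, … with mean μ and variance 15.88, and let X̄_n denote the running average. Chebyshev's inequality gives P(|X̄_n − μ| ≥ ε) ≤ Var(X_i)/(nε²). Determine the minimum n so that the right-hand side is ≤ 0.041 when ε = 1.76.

126

Require 15.88/(n·1.76²) ≤ 0.041, i.e. n ≥ 15.88/(0.041·1.76²) = 125.038.
The smallest integer n is 126.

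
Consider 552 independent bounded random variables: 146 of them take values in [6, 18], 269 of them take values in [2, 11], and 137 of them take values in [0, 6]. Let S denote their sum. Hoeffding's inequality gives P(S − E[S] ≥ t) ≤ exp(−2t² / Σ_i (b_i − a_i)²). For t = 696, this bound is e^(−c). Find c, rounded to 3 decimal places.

Σ(b_i − a_i)² = 146·12² + 269·9² + 137·6² = 47745.
c = 2t² / 47745 = 2·696² / 47745 = 20.2918.

20.292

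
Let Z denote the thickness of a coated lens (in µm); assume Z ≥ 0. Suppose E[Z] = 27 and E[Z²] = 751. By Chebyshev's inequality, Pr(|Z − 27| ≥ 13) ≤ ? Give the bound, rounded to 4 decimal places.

0.1302

Var(Z) = E[Z²] − (E[Z])² = 751 − 729 = 22.
Chebyshev's inequality: Pr(|Z − μ| ≥ t) ≤ Var(Z)/t² = 22/169 = 0.1302.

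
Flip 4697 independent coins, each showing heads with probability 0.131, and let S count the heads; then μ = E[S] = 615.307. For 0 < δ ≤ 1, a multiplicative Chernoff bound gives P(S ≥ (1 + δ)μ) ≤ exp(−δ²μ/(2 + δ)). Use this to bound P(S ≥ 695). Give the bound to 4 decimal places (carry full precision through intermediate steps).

0.0079

Write 695 = (1 + δ)μ, so δ = 695/615.307 − 1 = 0.1295175…
Then the exponent is δ²μ/(2 + δ) = (695 − μ)² / (μ·(2 + δ)) = 4.846936.
Bound = exp(−4.846936) = 0.00785.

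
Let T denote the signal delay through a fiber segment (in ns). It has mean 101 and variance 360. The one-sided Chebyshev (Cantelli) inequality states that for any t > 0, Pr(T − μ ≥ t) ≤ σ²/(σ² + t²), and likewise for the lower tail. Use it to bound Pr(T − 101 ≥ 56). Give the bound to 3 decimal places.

0.103

Here σ² = 360 and t = 56, so σ² + t² = 3496.
Cantelli's bound: 360/3496 = 0.1030.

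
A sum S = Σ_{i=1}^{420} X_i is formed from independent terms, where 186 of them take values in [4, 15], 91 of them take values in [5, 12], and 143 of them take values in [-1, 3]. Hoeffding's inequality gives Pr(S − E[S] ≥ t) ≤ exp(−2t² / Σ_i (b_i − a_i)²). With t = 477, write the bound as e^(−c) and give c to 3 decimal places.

Σ(b_i − a_i)² = 186·11² + 91·7² + 143·4² = 29253.
c = 2t² / 29253 = 2·477² / 29253 = 15.5559.

15.556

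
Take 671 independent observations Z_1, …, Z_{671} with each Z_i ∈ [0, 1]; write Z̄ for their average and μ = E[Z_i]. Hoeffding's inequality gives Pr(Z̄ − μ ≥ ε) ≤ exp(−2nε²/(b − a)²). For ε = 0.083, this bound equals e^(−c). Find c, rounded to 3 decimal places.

9.245

c = 2nε²/(b − a)² = 2·671·0.083² / 1² = 9.2450.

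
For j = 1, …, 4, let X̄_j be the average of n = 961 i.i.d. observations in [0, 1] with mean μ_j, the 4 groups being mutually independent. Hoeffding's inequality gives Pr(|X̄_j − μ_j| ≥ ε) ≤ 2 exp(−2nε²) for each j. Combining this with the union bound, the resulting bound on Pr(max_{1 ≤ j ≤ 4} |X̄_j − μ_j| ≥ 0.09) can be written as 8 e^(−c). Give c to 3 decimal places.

Union bound over the 4 events: Pr(max_{1 ≤ j ≤ 4} |X̄_j − μ_j| ≥ 0.09) ≤ 4·2·exp(−2nε²) = 8 exp(−2·961·0.09²).
So c = 2·961·0.09² = 15.5682.

15.568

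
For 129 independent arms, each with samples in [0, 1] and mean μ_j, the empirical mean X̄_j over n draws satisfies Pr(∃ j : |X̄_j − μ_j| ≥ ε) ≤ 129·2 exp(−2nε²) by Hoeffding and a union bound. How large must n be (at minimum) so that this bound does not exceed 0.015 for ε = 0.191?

134

Need 2·129·exp(−2nε²) ≤ 0.015, i.e. exp(−2nε²) ≤ 0.015/258.
So 2nε² ≥ ln(258/0.015) = 9.752665.
Hence n ≥ 9.752665/(2·0.191²) = 133.668.
The smallest integer n is 134.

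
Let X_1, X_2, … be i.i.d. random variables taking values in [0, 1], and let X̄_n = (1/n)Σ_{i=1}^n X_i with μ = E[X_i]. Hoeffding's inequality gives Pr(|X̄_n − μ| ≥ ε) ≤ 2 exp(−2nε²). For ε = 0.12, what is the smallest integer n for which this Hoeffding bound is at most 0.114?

Require 2·exp(−2nε²) ≤ 0.114, i.e. 2nε² ≥ ln(2/0.114) = 2.864704.
So n ≥ 2.864704 / (2·0.12²) = 99.469.
The smallest integer n is 100.

100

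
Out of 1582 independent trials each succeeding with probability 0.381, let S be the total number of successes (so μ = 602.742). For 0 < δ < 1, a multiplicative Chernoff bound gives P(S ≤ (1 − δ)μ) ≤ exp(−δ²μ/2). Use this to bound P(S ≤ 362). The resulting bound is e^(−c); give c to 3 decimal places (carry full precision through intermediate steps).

48.078

Write 362 = (1 − δ)μ, so δ = 1 − 362/602.742 = 0.3994114…
Then the exponent is δ²μ/2 = (μ − 362)²/(2μ) = 48.077544.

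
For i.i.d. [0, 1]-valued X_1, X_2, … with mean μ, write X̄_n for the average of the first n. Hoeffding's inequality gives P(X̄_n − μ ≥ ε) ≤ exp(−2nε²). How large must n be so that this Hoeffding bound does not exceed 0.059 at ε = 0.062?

369

Require exp(−2nε²) ≤ 0.059, i.e. 2nε² ≥ ln(1/0.059) = 2.830218.
So n ≥ 2.830218 / (2·0.062²) = 368.134.
The smallest integer n is 369.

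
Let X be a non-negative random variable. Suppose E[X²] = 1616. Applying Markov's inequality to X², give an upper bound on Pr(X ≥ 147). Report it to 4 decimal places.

Since X ≥ 0, the event {X ≥ 147} is the same as {X² ≥ 21609}.
Markov's inequality applied to X² gives Pr(X² ≥ 21609) ≤ E[X²]/21609 = 1616/21609 = 0.0748.

0.0748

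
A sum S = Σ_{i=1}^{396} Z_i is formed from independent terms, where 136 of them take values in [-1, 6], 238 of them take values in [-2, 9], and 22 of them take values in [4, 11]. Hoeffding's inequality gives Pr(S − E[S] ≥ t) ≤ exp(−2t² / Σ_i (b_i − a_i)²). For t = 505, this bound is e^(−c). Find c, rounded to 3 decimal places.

Σ(b_i − a_i)² = 136·7² + 238·11² + 22·7² = 36540.
c = 2t² / 36540 = 2·505² / 36540 = 13.9587.

13.959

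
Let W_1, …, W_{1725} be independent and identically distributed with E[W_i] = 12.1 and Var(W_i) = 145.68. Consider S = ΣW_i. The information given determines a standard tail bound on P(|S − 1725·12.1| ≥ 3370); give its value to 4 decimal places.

With mean and variance of each term known, Chebyshev's inequality bounds the deviation of the sum (or sample mean).
Var(S) = n·Var(W_i) = 1725·145.68 = 251298.
Chebyshev: P(|S − 1725·12.1| ≥ 3370) ≤ Var(S)/3370² = 251298/11356900 = 0.0221.

0.0221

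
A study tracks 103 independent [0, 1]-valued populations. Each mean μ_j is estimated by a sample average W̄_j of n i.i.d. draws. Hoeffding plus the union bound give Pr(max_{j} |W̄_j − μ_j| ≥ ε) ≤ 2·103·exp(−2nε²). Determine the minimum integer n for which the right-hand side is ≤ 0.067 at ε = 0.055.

Need 2·103·exp(−2nε²) ≤ 0.067, i.e. exp(−2nε²) ≤ 0.067/206.
So 2nε² ≥ ln(206/0.067) = 8.030939.
Hence n ≥ 8.030939/(2·0.055²) = 1327.428.
The smallest integer n is 1328.

1328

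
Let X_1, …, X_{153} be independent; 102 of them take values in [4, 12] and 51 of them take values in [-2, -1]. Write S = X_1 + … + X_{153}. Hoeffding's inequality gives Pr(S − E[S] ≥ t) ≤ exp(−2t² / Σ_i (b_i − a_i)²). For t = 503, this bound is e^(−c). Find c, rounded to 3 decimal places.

Σ(b_i − a_i)² = 102·8² + 51·1² = 6579.
c = 2t² / 6579 = 2·503² / 6579 = 76.9141.

76.914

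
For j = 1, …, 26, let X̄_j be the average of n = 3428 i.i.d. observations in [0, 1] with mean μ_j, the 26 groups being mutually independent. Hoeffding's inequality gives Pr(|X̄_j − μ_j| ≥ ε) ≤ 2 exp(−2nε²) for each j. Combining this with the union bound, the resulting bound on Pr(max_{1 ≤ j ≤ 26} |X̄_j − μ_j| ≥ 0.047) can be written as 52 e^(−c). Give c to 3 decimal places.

Union bound over the 26 events: Pr(max_{1 ≤ j ≤ 26} |X̄_j − μ_j| ≥ 0.047) ≤ 26·2·exp(−2nε²) = 52 exp(−2·3428·0.047²).
So c = 2·3428·0.047² = 15.1449.

15.145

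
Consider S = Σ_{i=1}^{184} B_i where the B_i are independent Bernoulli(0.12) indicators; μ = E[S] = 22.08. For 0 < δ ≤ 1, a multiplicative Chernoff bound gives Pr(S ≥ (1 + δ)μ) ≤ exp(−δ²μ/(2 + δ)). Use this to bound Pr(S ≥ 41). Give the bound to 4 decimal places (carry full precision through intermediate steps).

0.0034

Write 41 = (1 + δ)μ, so δ = 41/22.08 − 1 = 0.8568841…
Then the exponent is δ²μ/(2 + δ) = (41 − μ)² / (μ·(2 + δ)) = 5.674800.
Bound = exp(−5.674800) = 0.00343.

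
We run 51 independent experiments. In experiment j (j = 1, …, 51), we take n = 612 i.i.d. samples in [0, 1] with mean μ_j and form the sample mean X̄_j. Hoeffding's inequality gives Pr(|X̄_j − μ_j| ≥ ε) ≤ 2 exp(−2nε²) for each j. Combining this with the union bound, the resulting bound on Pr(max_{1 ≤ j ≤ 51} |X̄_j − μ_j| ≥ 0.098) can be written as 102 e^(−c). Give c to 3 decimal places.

Union bound over the 51 events: Pr(max_{1 ≤ j ≤ 51} |X̄_j − μ_j| ≥ 0.098) ≤ 51·2·exp(−2nε²) = 102 exp(−2·612·0.098²).
So c = 2·612·0.098² = 11.7553.

11.755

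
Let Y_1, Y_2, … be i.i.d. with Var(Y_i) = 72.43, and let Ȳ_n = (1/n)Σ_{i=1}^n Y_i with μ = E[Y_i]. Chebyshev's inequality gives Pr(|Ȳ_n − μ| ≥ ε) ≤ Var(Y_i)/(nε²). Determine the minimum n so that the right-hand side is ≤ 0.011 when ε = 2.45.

1097

Require 72.43/(n·2.45²) ≤ 0.011, i.e. n ≥ 72.43/(0.011·2.45²) = 1096.967.
The smallest integer n is 1097.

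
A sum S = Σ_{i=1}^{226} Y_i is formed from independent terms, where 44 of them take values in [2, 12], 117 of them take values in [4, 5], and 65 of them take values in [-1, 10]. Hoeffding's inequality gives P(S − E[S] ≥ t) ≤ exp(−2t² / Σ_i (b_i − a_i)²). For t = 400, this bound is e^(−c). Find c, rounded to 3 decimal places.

Σ(b_i − a_i)² = 44·10² + 117·1² + 65·11² = 12382.
c = 2t² / 12382 = 2·400² / 12382 = 25.8440.

25.844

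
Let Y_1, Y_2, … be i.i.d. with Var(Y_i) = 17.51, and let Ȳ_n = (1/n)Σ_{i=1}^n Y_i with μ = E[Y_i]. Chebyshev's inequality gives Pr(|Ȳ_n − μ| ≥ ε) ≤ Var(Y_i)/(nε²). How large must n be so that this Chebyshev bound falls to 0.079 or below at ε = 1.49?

100

Require 17.51/(n·1.49²) ≤ 0.079, i.e. n ≥ 17.51/(0.079·1.49²) = 99.836.
The smallest integer n is 100.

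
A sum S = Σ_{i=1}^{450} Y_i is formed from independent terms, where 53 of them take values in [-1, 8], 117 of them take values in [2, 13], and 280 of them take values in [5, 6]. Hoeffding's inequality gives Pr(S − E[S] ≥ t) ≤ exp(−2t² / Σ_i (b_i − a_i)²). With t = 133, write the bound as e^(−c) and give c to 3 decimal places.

1.889

Σ(b_i − a_i)² = 53·9² + 117·11² + 280·1² = 18730.
c = 2t² / 18730 = 2·133² / 18730 = 1.8888.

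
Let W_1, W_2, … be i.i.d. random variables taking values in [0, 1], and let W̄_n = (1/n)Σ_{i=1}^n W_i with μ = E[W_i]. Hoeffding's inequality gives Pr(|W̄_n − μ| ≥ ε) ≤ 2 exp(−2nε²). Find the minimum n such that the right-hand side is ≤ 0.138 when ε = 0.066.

Require 2·exp(−2nε²) ≤ 0.138, i.e. 2nε² ≥ ln(2/0.138) = 2.673649.
So n ≥ 2.673649 / (2·0.066²) = 306.893.
The smallest integer n is 307.

307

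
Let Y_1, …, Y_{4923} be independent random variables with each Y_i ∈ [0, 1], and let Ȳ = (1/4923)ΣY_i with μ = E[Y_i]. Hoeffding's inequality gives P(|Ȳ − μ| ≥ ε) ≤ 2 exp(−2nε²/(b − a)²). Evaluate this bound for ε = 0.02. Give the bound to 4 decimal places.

0.0390

Exponent: 2nε²/(b − a)² = 2·4923·0.02² / 1² = 3.93840.
Bound = 2·exp(−3.93840) = 0.03896.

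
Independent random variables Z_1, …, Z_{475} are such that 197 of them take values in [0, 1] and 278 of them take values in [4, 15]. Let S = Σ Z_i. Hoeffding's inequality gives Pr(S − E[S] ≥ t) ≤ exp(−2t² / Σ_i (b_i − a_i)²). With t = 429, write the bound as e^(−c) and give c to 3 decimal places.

10.879

Σ(b_i − a_i)² = 197·1² + 278·11² = 33835.
c = 2t² / 33835 = 2·429² / 33835 = 10.8787.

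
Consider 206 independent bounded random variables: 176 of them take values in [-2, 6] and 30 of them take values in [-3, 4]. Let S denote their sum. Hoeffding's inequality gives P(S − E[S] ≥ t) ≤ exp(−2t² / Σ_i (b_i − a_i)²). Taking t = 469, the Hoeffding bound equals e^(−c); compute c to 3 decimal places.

34.547

Σ(b_i − a_i)² = 176·8² + 30·7² = 12734.
c = 2t² / 12734 = 2·469² / 12734 = 34.5470.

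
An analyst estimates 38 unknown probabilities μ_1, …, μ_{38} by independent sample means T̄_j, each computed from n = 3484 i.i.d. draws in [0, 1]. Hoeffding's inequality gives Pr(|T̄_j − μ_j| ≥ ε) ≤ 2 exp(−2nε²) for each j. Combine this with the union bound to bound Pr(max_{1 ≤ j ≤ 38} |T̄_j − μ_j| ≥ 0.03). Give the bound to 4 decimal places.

0.1436

Per-experiment Hoeffding bound: 2·exp(−2·3484·0.03²) = 2·exp(−6.27120) = 0.0037799.
Union bound over 38 events: 38·0.0037799 = 0.14364.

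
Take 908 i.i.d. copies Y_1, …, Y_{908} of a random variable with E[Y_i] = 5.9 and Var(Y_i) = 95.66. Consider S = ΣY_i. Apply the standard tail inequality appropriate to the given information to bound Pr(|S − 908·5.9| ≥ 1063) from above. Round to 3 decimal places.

0.077

With mean and variance of each term known, Chebyshev's inequality bounds the deviation of the sum (or sample mean).
Var(S) = n·Var(Y_i) = 908·95.66 = 86859.28.
Chebyshev: Pr(|S − 908·5.9| ≥ 1063) ≤ Var(S)/1063² = 86859.28/1129969 = 0.0769.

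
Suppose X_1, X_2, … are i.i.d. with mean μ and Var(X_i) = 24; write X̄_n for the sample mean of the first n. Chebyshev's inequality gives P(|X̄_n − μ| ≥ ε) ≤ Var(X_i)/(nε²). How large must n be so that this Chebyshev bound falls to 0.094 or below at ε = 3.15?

26

Require 24/(n·3.15²) ≤ 0.094, i.e. n ≥ 24/(0.094·3.15²) = 25.731.
The smallest integer n is 26.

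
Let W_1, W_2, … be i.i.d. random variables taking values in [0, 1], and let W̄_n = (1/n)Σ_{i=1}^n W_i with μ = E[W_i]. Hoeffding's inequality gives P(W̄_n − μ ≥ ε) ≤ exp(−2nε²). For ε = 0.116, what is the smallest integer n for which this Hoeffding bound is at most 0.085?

92

Require exp(−2nε²) ≤ 0.085, i.e. 2nε² ≥ ln(1/0.085) = 2.465104.
So n ≥ 2.465104 / (2·0.116²) = 91.599.
The smallest integer n is 92.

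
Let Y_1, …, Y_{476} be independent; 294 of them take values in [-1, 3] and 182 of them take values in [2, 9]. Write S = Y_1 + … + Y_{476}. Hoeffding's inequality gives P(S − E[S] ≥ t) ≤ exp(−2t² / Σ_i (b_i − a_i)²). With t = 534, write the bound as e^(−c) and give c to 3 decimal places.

41.867

Σ(b_i − a_i)² = 294·4² + 182·7² = 13622.
c = 2t² / 13622 = 2·534² / 13622 = 41.8670.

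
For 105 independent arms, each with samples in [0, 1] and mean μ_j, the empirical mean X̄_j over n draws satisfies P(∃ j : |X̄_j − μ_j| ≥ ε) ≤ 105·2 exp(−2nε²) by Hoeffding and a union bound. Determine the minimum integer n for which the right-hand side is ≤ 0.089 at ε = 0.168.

138

Need 2·105·exp(−2nε²) ≤ 0.089, i.e. exp(−2nε²) ≤ 0.089/210.
So 2nε² ≥ ln(210/0.089) = 7.766226.
Hence n ≥ 7.766226/(2·0.168²) = 137.582.
The smallest integer n is 138.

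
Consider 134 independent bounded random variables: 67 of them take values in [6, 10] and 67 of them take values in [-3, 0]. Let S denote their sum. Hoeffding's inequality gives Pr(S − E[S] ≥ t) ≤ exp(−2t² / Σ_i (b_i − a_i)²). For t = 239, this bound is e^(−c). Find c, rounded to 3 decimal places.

68.204

Σ(b_i − a_i)² = 67·4² + 67·3² = 1675.
c = 2t² / 1675 = 2·239² / 1675 = 68.2042.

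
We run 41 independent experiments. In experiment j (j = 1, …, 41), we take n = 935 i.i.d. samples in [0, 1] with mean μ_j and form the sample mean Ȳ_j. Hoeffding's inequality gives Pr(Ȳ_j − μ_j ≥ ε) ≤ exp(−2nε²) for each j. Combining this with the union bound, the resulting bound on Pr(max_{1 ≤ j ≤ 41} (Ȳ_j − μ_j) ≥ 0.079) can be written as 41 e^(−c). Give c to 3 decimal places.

11.671

Union bound over the 41 events: Pr(max_{1 ≤ j ≤ 41} (Ȳ_j − μ_j) ≥ 0.079) ≤ 41·exp(−2nε²) = 41 exp(−2·935·0.079²).
So c = 2·935·0.079² = 11.6707.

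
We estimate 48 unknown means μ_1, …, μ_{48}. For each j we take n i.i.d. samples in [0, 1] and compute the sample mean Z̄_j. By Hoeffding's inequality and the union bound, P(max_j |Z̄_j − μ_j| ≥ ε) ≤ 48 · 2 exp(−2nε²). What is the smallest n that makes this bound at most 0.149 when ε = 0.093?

Need 2·48·exp(−2nε²) ≤ 0.149, i.e. exp(−2nε²) ≤ 0.149/96.
So 2nε² ≥ ln(96/0.149) = 6.468157.
Hence n ≥ 6.468157/(2·0.093²) = 373.925.
The smallest integer n is 374.

374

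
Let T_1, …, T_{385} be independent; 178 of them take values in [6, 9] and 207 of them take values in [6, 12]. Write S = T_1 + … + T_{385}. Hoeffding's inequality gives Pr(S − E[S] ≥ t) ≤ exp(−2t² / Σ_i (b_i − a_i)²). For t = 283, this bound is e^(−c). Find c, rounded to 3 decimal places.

17.691

Σ(b_i − a_i)² = 178·3² + 207·6² = 9054.
c = 2t² / 9054 = 2·283² / 9054 = 17.6914.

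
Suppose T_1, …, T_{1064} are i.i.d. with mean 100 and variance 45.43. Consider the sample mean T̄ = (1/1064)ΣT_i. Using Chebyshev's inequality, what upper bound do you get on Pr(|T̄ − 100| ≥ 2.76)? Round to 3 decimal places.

0.006

Var(T̄) = Var(T_i)/n = 45.43/1064 = 0.042697.
Chebyshev: Pr(|T̄ − 100| ≥ 2.76) ≤ Var(T̄)/(2.76)² = 45.43/(1064·2.76²) = 0.0056.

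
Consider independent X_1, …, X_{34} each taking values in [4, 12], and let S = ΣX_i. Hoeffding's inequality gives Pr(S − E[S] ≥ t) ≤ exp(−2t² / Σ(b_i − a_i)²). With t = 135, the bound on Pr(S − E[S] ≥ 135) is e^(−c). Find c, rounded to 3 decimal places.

Σ(b_i − a_i)² = 34·(8)² = 2176.
c = 2t²/2176 = 2·135²/2176 = 16.7509.

16.751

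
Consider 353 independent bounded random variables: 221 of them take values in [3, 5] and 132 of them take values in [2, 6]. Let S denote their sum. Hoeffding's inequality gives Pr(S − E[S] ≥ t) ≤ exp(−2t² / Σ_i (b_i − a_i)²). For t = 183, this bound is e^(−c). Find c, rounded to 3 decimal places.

22.356

Σ(b_i − a_i)² = 221·2² + 132·4² = 2996.
c = 2t² / 2996 = 2·183² / 2996 = 22.3558.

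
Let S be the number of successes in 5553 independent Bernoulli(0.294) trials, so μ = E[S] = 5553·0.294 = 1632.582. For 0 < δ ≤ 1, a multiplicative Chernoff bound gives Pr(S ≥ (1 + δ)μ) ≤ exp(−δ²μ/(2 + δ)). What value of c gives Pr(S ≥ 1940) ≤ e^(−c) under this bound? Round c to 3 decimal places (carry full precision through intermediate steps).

Write 1940 = (1 + δ)μ, so δ = 1940/1632.582 − 1 = 0.1883017…
Then the exponent is δ²μ/(2 + δ) = (1940 − μ)² / (μ·(2 + δ)) = 26.453088.

26.453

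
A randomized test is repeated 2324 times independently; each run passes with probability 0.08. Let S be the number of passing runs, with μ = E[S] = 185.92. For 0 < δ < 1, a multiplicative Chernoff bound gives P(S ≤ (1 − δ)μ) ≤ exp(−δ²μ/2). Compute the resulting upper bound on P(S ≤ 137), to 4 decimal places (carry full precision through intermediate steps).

Write 137 = (1 − δ)μ, so δ = 1 − 137/185.92 = 0.2631239…
Then the exponent is δ²μ/2 = (μ − 137)²/(2μ) = 6.436011.
Bound = exp(−6.436011) = 0.00160.

0.0016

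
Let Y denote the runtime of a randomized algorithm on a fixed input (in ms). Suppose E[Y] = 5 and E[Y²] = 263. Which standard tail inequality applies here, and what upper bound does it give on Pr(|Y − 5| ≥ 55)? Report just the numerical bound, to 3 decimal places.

The first two moments determine the variance, so Chebyshev's inequality is the sharpest standard bound available.
Var(Y) = E[Y²] − (E[Y])² = 263 − 25 = 238.
Chebyshev's inequality: Pr(|Y − μ| ≥ t) ≤ Var(Y)/t² = 238/3025 = 0.0787.

0.079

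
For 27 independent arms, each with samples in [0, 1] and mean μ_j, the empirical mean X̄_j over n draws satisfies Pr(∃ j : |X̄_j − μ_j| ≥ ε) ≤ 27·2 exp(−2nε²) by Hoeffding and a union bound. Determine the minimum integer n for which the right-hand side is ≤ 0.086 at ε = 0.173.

108

Need 2·27·exp(−2nε²) ≤ 0.086, i.e. exp(−2nε²) ≤ 0.086/54.
So 2nε² ≥ ln(54/0.086) = 6.442392.
Hence n ≥ 6.442392/(2·0.173²) = 107.628.
The smallest integer n is 108.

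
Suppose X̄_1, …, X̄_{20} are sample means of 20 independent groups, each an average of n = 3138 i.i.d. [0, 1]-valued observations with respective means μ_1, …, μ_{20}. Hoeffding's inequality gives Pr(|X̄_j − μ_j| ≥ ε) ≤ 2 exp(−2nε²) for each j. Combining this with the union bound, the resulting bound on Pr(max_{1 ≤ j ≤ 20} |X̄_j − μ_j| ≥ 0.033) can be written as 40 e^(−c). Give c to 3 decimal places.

6.835

Union bound over the 20 events: Pr(max_{1 ≤ j ≤ 20} |X̄_j − μ_j| ≥ 0.033) ≤ 20·2·exp(−2nε²) = 40 exp(−2·3138·0.033²).
So c = 2·3138·0.033² = 6.8346.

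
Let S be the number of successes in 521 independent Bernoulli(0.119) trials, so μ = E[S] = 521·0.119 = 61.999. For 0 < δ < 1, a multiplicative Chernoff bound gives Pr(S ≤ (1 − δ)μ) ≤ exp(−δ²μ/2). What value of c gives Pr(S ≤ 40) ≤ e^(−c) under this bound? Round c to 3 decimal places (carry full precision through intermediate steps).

Write 40 = (1 − δ)μ, so δ = 1 − 40/61.999 = 0.3548283…
Then the exponent is δ²μ/2 = (μ − 40)²/(2μ) = 3.902934.

3.903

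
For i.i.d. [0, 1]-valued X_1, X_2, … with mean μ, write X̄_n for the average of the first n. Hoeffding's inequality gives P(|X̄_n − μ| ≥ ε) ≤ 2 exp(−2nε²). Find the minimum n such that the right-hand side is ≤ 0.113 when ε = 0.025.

Require 2·exp(−2nε²) ≤ 0.113, i.e. 2nε² ≥ ln(2/0.113) = 2.873515.
So n ≥ 2.873515 / (2·0.025²) = 2298.812.
The smallest integer n is 2299.

2299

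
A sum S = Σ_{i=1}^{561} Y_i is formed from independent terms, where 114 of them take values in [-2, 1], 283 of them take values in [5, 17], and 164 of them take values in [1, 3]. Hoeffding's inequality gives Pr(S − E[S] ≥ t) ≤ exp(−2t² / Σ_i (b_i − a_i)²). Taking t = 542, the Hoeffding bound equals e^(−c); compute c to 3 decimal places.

13.846

Σ(b_i − a_i)² = 114·3² + 283·12² + 164·2² = 42434.
c = 2t² / 42434 = 2·542² / 42434 = 13.8457.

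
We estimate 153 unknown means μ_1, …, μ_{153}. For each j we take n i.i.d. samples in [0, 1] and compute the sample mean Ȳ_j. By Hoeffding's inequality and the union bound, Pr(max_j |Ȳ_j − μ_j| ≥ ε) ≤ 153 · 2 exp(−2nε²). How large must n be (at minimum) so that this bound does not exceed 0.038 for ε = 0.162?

172

Need 2·153·exp(−2nε²) ≤ 0.038, i.e. exp(−2nε²) ≤ 0.038/306.
So 2nε² ≥ ln(306/0.038) = 8.993754.
Hence n ≥ 8.993754/(2·0.162²) = 171.349.
The smallest integer n is 172.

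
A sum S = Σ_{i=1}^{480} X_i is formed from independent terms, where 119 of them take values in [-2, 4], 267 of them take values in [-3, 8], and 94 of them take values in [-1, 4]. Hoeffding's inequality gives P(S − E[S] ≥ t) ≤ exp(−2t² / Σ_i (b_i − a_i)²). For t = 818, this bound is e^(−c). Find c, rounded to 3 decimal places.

Σ(b_i − a_i)² = 119·6² + 267·11² + 94·5² = 38941.
c = 2t² / 38941 = 2·818² / 38941 = 34.3660.

34.366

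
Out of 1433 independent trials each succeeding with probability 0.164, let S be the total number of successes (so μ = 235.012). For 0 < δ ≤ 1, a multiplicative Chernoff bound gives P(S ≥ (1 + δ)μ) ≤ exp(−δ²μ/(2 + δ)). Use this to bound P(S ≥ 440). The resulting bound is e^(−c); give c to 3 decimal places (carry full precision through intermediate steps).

Write 440 = (1 + δ)μ, so δ = 440/235.012 − 1 = 0.8722448…
Then the exponent is δ²μ/(2 + δ) = (440 − μ)² / (μ·(2 + δ)) = 62.250864.

62.251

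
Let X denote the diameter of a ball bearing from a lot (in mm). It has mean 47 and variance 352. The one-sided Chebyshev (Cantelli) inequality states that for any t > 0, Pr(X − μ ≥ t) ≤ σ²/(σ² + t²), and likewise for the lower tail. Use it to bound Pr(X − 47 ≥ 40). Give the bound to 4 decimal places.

0.1803

Here σ² = 352 and t = 40, so σ² + t² = 1952.
Cantelli's bound: 352/1952 = 0.1803.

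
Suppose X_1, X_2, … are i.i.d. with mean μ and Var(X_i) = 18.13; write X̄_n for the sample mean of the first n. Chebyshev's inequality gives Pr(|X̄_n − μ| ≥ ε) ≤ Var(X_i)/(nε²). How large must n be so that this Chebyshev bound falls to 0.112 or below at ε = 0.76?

281

Require 18.13/(n·0.76²) ≤ 0.112, i.e. n ≥ 18.13/(0.112·0.76²) = 280.255.
The smallest integer n is 281.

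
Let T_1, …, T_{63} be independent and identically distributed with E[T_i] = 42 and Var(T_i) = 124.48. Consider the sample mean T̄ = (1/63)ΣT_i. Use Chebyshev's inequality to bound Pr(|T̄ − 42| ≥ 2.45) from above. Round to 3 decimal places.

0.329

Var(T̄) = Var(T_i)/n = 124.48/63 = 1.9759.
Chebyshev: Pr(|T̄ − 42| ≥ 2.45) ≤ Var(T̄)/(2.45)² = 124.48/(63·2.45²) = 0.3292.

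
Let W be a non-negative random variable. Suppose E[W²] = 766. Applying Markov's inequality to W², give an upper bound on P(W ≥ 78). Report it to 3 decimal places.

0.126

Since W ≥ 0, the event {W ≥ 78} is the same as {W² ≥ 6084}.
Markov's inequality applied to W² gives P(W² ≥ 6084) ≤ E[W²]/6084 = 766/6084 = 0.1259.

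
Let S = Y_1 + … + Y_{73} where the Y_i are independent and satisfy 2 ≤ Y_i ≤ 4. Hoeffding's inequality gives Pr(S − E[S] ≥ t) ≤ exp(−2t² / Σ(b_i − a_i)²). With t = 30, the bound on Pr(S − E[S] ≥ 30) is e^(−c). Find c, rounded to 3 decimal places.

6.164

Σ(b_i − a_i)² = 73·(2)² = 292.
c = 2t²/292 = 2·30²/292 = 6.1644.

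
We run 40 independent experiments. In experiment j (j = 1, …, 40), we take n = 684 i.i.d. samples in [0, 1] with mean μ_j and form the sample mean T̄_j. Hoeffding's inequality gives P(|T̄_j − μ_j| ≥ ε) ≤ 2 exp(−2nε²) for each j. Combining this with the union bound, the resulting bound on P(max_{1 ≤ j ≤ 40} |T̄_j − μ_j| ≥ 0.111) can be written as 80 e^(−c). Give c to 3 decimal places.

16.855

Union bound over the 40 events: P(max_{1 ≤ j ≤ 40} |T̄_j − μ_j| ≥ 0.111) ≤ 40·2·exp(−2nε²) = 80 exp(−2·684·0.111²).
So c = 2·684·0.111² = 16.8551.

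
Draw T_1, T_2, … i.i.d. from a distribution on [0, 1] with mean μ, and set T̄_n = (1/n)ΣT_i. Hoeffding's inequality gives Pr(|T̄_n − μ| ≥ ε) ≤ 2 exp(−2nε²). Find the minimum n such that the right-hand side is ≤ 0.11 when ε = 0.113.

Require 2·exp(−2nε²) ≤ 0.11, i.e. 2nε² ≥ ln(2/0.11) = 2.900422.
So n ≥ 2.900422 / (2·0.113²) = 113.573.
The smallest integer n is 114.

114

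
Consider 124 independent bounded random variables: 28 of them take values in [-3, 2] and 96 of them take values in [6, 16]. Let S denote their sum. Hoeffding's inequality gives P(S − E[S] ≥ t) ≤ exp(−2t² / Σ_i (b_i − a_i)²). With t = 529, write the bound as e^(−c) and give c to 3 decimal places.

Σ(b_i − a_i)² = 28·5² + 96·10² = 10300.
c = 2t² / 10300 = 2·529² / 10300 = 54.3381.

54.338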